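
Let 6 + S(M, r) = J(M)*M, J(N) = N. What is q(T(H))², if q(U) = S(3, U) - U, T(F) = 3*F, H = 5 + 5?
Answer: 729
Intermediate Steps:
S(M, r) = -6 + M² (S(M, r) = -6 + M*M = -6 + M²)
H = 10
q(U) = 3 - U (q(U) = (-6 + 3²) - U = (-6 + 9) - U = 3 - U)
q(T(H))² = (3 - 3*10)² = (3 - 1*30)² = (3 - 30)² = (-27)² = 729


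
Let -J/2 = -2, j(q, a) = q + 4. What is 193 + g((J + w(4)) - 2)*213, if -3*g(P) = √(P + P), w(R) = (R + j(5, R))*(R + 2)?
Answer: 193 - 284*√10 ≈ -705.09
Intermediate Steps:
j(q, a) = 4 + q
w(R) = (2 + R)*(9 + R) (w(R) = (R + (4 + 5))*(R + 2) = (R + 9)*(2 + R) = (9 + R)*(2 + R) = (2 + R)*(9 + R))
J = 4 (J = -2*(-2) = 4)
g(P) = -√2*√P/3 (g(P) = -√(P + P)/3 = -√2*√P/3)
193 + g((J + w(4)) - 2)*213 = 193 - √2*√((4 + (18 + 4² + 11*4)) - 2)/3*213 = 193 - √2*√((4 + (18 + 16 + 44)) - 2)/3*213 = 193 - √2*√((4 + 78) - 2)/3*213 = 193 - √2*√(82 - 2)/3*213 = 193 - √2*√80/3*213 = 193 - √2*4*√5/3*213 = 193 - 4*√10/3*213 = 193 - 284*√10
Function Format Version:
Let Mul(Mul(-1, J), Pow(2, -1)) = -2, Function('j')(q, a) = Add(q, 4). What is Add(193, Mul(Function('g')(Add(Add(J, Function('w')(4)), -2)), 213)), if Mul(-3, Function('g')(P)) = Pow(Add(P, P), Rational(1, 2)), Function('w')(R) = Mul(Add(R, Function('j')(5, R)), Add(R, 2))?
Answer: Add(193, Mul(-284, Pow(10, Rational(1, 2)))) ≈ -705.09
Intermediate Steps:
Function('j')(q, a) = Add(4, q)
Function('w')(R) = Mul(Add(2, R), Add(9, R)) (Function('w')(R) = Mul(Add(R, Add(4, 5)), Add(R, 2)) = Mul(Add(R, 9), Add(2, R)) = Mul(Add(9, R), Add(2, R)) = Mul(Add(2, R), Add(9, R)))
J = 4 (J = Mul(-2, -2) = 4)
Function('g')(P) = Mul(Rational(-1, 3), Pow(2, Rational(1, 2)), Pow(P, Rational(1, 2))) (Function('g')(P) = Mul(Rational(-1, 3), Pow(Add(P, P), Rational(1, 2))) = Mul(Rational(-1, 3), Pow(Mul(2, P), Rational(1, 2))) = Mul(Rational(-1, 3), Mul(Pow(2, Rational(1, 2)), Pow(P, Rational(1, 2)))) = Mul(Rational(-1, 3), Pow(2, Rational(1, 2)), Pow(P, Rational(1, 2))))
Add(193, Mul(Function('g')(Add(Add(J, Function('w')(4)), -2)), 213)) = Add(193, Mul(Mul(Rational(-1, 3), Pow(2, Rational(1, 2)), Pow(Add(Add(4, Add(18, Pow(4, 2), Mul(11, 4))), -2), Rational(1, 2))), 213)) = Add(193, Mul(Mul(Rational(-1, 3), Pow(2, Rational(1, 2)), Pow(Add(Add(4, Add(18, 16, 44)), -2), Rational(1, 2))), 213)) = Add(193, Mul(Mul(Rational(-1, 3), Pow(2, Rational(1, 2)), Pow(Add(Add(4, 78), -2), Rational(1, 2))), 213)) = Add(193, Mul(Mul(Rational(-1, 3), Pow(2, Rational(1, 2)), Pow(Add(82, -2), Rational(1, 2))), 213)) = Add(193, Mul(Mul(Rational(-1, 3), Pow(2, Rational(1, 2)), Pow(80, Rational(1, 2))), 213)) = Add(193, Mul(Mul(Rational(-1, 3), Pow(2, Rational(1, 2)), Mul(4, Pow(5, Rational(1, 2)))), 213)) = Add(193, Mul(Mul(Rational(-4, 3), Pow(10, Rational(1, 2))), 213)) = Add(193, Mul(-284, Pow(10, Rational(1, 2))))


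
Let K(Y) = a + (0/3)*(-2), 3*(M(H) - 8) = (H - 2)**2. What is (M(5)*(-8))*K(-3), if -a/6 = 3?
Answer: 1584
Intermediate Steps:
a = -18 (a = -6*3 = -18)
M(H) = 8 + (-2 + H)**2/3 (M(H) = 8 + (H - 2)**2/3 = 8 + (-2 + H)**2/3)
K(Y) = -18 (K(Y) = -18 + (0/3)*(-2) = -18 + (0*(1/3))*(-2) = -18 + 0*(-2) = -18 + 0 = -18)
(M(5)*(-8))*K(-3) = ((8 + (-2 + 5)**2/3)*(-8))*(-18) = ((8 + (1/3)*3**2)*(-8))*(-18) = ((8 + (1/3)*9)*(-8))*(-18) = ((8 + 3)*(-8))*(-18) = (11*(-8))*(-18) = -88*(-18) = 1584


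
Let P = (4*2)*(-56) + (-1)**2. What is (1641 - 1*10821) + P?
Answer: -9627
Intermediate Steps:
P = -447 (P = 8*(-56) + 1 = -448 + 1 = -447)
(1641 - 1*10821) + P = (1641 - 1*10821) - 447 = (1641 - 10821) - 447 = -9180 - 447 = -9627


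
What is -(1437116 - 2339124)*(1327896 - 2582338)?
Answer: -1131516719536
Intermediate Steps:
-(1437116 - 2339124)*(1327896 - 2582338) = -(-902008)*(-1254442) = -1*1131516719536 = -1131516719536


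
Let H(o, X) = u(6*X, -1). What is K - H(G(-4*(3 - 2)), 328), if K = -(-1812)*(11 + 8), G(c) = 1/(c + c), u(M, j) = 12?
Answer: 34416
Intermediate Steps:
G(c) = 1/(2*c)
H(o, X) = 12
K = 34428 (K = -(-1812)*19 = -151*(-228) = 34428)
K - H(G(-4*(3 - 2)), 328) = 34428 - 1*12 = 34428 - 12 = 34416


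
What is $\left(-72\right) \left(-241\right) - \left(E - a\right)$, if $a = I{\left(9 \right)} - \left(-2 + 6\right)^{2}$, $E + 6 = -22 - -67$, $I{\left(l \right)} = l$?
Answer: $17306$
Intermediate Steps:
$E = 39$ ($E = -6 - -45 = -6 + \left(-22 + 67\right) = -6 + 45 = 39$)
$a = -7$ ($a = 9 - \left(-2 + 6\right)^{2} = 9 - 4^{2} = 9 - 16 = -7$)
$\left(-72\right) \left(-241\right) - \left(E - a\right) = \left(-72\right) \left(-241\right) - 46 = 17352 - 46 = 17306$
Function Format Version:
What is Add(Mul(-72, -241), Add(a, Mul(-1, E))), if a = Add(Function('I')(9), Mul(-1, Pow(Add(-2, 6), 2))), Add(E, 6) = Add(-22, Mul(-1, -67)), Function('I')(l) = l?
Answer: 17306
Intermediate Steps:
E = 39 (E = Add(-6, Add(-22, Mul(-1, -67))) = Add(-6, Add(-22, 67)) = Add(-6, 45) = 39)
a = -7 (a = Add(9, Mul(-1, Pow(Add(-2, 6), 2))) = Add(9, Mul(-1, Pow(4, 2))) = Add(9, Mul(-1, 16)) = Add(9, -16) = -7)
Add(Mul(-72, -241), Add(a, Mul(-1, E))) = Add(Mul(-72, -241), Add(-7, Mul(-1, 39))) = Add(17352, Add(-7, -39)) = Add(17352, -46) = 17306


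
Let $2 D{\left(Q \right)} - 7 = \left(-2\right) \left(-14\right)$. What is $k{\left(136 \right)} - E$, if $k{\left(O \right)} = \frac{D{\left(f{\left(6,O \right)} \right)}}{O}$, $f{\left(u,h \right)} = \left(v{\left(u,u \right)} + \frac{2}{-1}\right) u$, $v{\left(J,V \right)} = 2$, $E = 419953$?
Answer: $- \frac{114227181}{272} \approx -4.1995 \cdot 10^{5}$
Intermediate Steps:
$f{\left(u,h \right)} = 0$ ($f{\left(u,h \right)} = \left(2 + \frac{2}{-1}\right) u = \left(2 + 2 \left(-1\right)\right) u = \left(2 - 2\right) u = 0 u = 0$)
$D{\left(Q \right)} = \frac{35}{2}$ ($D{\left(Q \right)} = \frac{7}{2} + \frac{\left(-2\right) \left(-14\right)}{2} = \frac{7}{2} + \frac{1}{2} \cdot 28 = \frac{7}{2} + 14 = \frac{35}{2}$)
$k{\left(O \right)} = \frac{35}{2 O}$
$k{\left(136 \right)} - E = \frac{35}{2 \cdot 136} - 419953 = \frac{35}{2} \cdot \frac{1}{136} - 419953 = \frac{35}{272} - 419953 = - \frac{114227181}{272}$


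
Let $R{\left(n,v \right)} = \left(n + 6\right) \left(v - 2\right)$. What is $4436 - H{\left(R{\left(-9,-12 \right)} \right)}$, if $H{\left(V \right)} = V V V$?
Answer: $-69652$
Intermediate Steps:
$R{\left(n,v \right)} = \left(-2 + v\right) \left(6 + n\right)$ ($R{\left(n,v \right)} = \left(6 + n\right) \left(-2 + v\right) = \left(-2 + v\right) \left(6 + n\right)$)
$H{\left(V \right)} = V^{3}$ ($H{\left(V \right)} = V^{2} V = V^{3}$)
$4436 - H{\left(R{\left(-9,-12 \right)} \right)} = 4436 - \left(-12 - -18 + 6 \left(-12\right) - -108\right)^{3} = 4436 - \left(-12 + 18 - 72 + 108\right)^{3} = 4436 - 42^{3} = 4436 - 74088 = -69652$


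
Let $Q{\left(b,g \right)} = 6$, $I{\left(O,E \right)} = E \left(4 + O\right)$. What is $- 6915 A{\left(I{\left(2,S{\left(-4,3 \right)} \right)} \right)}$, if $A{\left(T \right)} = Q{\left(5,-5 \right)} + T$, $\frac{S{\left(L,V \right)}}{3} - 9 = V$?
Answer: $-1535130$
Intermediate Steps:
$S{\left(L,V \right)} = 27 + 3 V$
$A{\left(T \right)} = 6 + T$
$- 6915 A{\left(I{\left(2,S{\left(-4,3 \right)} \right)} \right)} = - 6915 \left(6 + \left(27 + 3 \cdot 3\right) \left(4 + 2\right)\right) = - 6915 \left(6 + \left(27 + 9\right) 6\right) = - 6915 \left(6 + 36 \cdot 6\right) = - 6915 \left(6 + 216\right) = - 6915 \cdot 222 = \left(-1\right) 1535130 = -1535130$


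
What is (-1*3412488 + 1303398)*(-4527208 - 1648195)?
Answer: 13024480713270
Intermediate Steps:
(-1*3412488 + 1303398)*(-4527208 - 1648195) = (-3412488 + 1303398)*(-6175403) = -2109090*(-6175403) = 13024480713270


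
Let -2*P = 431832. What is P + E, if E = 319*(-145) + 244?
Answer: -261927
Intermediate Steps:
P = -215916 (P = -½*431832 = -215916)
E = -46011 (E = -46255 + 244 = -46011)
P + E = -215916 - 46011 = -261927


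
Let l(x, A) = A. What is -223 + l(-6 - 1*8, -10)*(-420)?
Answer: 3977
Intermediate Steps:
-223 + l(-6 - 1*8, -10)*(-420) = -223 - 10*(-420) = -223 + 4200 = 3977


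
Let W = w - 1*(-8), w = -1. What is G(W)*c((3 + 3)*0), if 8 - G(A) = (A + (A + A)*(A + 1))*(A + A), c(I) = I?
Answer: 0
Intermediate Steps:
W = 7 (W = -1 - 1*(-8) = -1 + 8 = 7)
G(A) = 8 - 2*A*(A + 2*A*(1 + A)) (G(A) = 8 - (A + (A + A)*(A + 1))*(A + A) = 8 - (A + (2*A)*(1 + A))*2*A = 8 - (A + 2*A*(1 + A))*2*A = 8 - 2*A*(A + 2*A*(1 + A)))
G(W)*c((3 + 3)*0) = (8 - 6*7**2 - 4*7**3)*((3 + 3)*0) = (8 - 6*49 - 4*343)*(6*0) = (8 - 294 - 1372)*0 = -1658*0 = 0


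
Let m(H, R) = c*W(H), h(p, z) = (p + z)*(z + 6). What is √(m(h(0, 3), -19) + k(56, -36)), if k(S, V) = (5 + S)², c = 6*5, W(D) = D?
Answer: √4531 ≈ 67.313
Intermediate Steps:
c = 30
h(p, z) = (6 + z)*(p + z) (h(p, z) = (p + z)*(6 + z) = (6 + z)*(p + z))
m(H, R) = 30*H
√(m(h(0, 3), -19) + k(56, -36)) = √(30*(3² + 6*0 + 6*3 + 0*3) + (5 + 56)²) = √(30*(9 + 0 + 18 + 0) + 61²) = √(30*27 + 3721) = √(810 + 3721) = √4531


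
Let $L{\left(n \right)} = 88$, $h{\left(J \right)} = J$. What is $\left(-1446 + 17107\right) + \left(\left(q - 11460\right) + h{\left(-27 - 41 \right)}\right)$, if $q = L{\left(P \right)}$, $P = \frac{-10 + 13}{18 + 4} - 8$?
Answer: $4221$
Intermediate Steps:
$P = - \frac{173}{22}$ ($P = \frac{3}{22} - 8 = - \frac{173}{22} \approx -7.8636$)
$q = 88$
$\left(-1446 + 17107\right) + \left(\left(q - 11460\right) + h{\left(-27 - 41 \right)}\right) = \left(-1446 + 17107\right) + \left(\left(88 - 11460\right) - 68\right) = 15661 - 11440 = 4221$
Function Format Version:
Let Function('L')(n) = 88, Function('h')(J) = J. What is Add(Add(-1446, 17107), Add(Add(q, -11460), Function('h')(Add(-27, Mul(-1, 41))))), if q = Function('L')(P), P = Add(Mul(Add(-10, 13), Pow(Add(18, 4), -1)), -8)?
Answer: 4221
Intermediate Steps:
P = Rational(-173, 22) (P = Add(Mul(3, Pow(22, -1)), -8) = Add(Mul(3, Rational(1, 22)), -8) = Add(Rational(3, 22), -8) = Rational(-173, 22) ≈ -7.8636)
q = 88
Add(Add(-1446, 17107), Add(Add(q, -11460), Function('h')(Add(-27, Mul(-1, 41))))) = Add(Add(-1446, 17107), Add(Add(88, -11460), Add(-27, Mul(-1, 41)))) = Add(15661, Add(-11372, Add(-27, -41))) = Add(15661, Add(-11372, -68)) = Add(15661, -11440) = 4221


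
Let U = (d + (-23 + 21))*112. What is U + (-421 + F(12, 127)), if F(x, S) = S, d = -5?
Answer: -1078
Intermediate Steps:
U = -784 (U = (-5 + (-23 + 21))*112 = (-5 - 2)*112 = -7*112 = -784)
U + (-421 + F(12, 127)) = -784 + (-421 + 127) = -784 - 294 = -1078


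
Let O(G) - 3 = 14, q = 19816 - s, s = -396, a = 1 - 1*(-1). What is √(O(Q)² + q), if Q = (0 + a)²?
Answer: √20501 ≈ 143.18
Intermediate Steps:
a = 2 (a = 1 + 1 = 2)
Q = 4 (Q = (0 + 2)² = 2² = 4)
q = 20212 (q = 19816 - 1*(-396) = 19816 + 396 = 20212)
O(G) = 17 (O(G) = 3 + 14 = 17)
√(O(Q)² + q) = √(17² + 20212) = √(289 + 20212) = √20501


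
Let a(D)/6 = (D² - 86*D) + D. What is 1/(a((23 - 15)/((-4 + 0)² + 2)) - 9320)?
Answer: -27/257728 ≈ -0.00010476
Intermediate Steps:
a(D) = -510*D + 6*D² (a(D) = 6*((D² - 86*D) + D) = 6*(D² - 85*D) = -510*D + 6*D²)
1/(a((23 - 15)/((-4 + 0)² + 2)) - 9320) = 1/(6*((23 - 15)/((-4 + 0)² + 2))*(-85 + (23 - 15)/((-4 + 0)² + 2)) - 9320) = 1/(6*(8/((-4)² + 2))*(-85 + 8/((-4)² + 2)) - 9320) = 1/(6*(8/(16 + 2))*(-85 + 8/(16 + 2)) - 9320) = 1/(6*(8/18)*(-85 + 8/18) - 9320) = 1/(6*(8*(1/18))*(-85 + 8*(1/18)) - 9320) = 1/(6*(4/9)*(-85 + 4/9) - 9320) = 1/(6*(4/9)*(-761/9) - 9320) = 1/(-6088/27 - 9320) = 1/(-257728/27) = -27/257728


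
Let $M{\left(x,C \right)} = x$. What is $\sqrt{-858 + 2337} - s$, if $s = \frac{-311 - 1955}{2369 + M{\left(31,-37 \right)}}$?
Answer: $\frac{1133}{1200} + \sqrt{1479} \approx 39.402$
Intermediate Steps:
$s = - \frac{1133}{1200}$ ($s = \frac{-311 - 1955}{2369 + 31} = - \frac{2266}{2400} = \left(-2266\right) \frac{1}{2400} = - \frac{1133}{1200} \approx -0.94417$)
$\sqrt{-858 + 2337} - s = \sqrt{-858 + 2337} - - \frac{1133}{1200} = \sqrt{1479} + \frac{1133}{1200} = \frac{1133}{1200} + \sqrt{1479}$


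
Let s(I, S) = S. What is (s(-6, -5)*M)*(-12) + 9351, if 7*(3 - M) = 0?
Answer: 9531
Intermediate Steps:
M = 3 (M = 3 - ⅐*0 = 3 + 0 = 3)
(s(-6, -5)*M)*(-12) + 9351 = -5*3*(-12) + 9351 = -15*(-12) + 9351 = 180 + 9351 = 9531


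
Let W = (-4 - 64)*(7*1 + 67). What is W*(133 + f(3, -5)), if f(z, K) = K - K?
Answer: -669256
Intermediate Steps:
f(z, K) = 0
W = -5032 (W = -68*(7 + 67) = -68*74 = -5032)
W*(133 + f(3, -5)) = -5032*(133 + 0) = -5032*133 = -669256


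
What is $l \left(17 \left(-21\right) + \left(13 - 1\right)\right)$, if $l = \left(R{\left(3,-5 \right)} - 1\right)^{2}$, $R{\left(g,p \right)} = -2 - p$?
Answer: $-1380$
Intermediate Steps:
$l = 4$ ($l = \left(\left(-2 - -5\right) - 1\right)^{2} = \left(\left(-2 + 5\right) - 1\right)^{2} = \left(3 - 1\right)^{2} = 2^{2} = 4$)
$l \left(17 \left(-21\right) + \left(13 - 1\right)\right) = 4 \left(17 \left(-21\right) + \left(13 - 1\right)\right) = 4 \left(-357 + 12\right) = 4 \left(-345\right) = -1380$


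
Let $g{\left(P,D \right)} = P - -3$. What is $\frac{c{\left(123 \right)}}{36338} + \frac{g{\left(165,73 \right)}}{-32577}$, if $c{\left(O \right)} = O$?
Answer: $- \frac{699271}{394594342} \approx -0.0017721$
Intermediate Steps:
$g{\left(P,D \right)} = 3 + P$ ($g{\left(P,D \right)} = P + 3 = 3 + P$)
$\frac{c{\left(123 \right)}}{36338} + \frac{g{\left(165,73 \right)}}{-32577} = \frac{123}{36338} + \frac{3 + 165}{-32577} = 123 \cdot \frac{1}{36338} + 168 \left(- \frac{1}{32577}\right) = \frac{123}{36338} - \frac{56}{10859} = - \frac{699271}{394594342}$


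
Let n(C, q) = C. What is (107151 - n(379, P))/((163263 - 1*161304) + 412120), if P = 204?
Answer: 106772/414079 ≈ 0.25785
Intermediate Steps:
(107151 - n(379, P))/((163263 - 1*161304) + 412120) = (107151 - 1*379)/((163263 - 1*161304) + 412120) = (107151 - 379)/((163263 - 161304) + 412120) = 106772/(1959 + 412120) = 106772/414079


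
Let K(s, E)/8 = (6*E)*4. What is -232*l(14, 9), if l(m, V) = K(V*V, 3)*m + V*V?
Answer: -1889640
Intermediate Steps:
K(s, E) = 192*E (K(s, E) = 8*((6*E)*4) = 8*(24*E) = 192*E)
l(m, V) = V² + 576*m (l(m, V) = (192*3)*m + V*V = 576*m + V² = V² + 576*m)
-232*l(14, 9) = -232*(9² + 576*14) = -232*(81 + 8064) = -232*8145 = -1889640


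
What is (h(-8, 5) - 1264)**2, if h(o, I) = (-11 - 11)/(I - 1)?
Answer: 6446521/4 ≈ 1.6116e+6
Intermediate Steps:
h(o, I) = -22/(-1 + I)
(h(-8, 5) - 1264)**2 = (-22/(-1 + 5) - 1264)**2 = (-22/4 - 1264)**2 = (-22*1/4 - 1264)**2 = (-11/2 - 1264)**2 = (-2539/2)**2 = 6446521/4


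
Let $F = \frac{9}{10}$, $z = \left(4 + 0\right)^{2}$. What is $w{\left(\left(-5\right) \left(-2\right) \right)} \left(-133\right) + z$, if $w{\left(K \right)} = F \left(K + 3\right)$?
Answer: $- \frac{15401}{10} \approx -1540.1$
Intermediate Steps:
$z = 16$ ($z = 4^{2} = 16$)
$F = \frac{9}{10}$ ($F = 9 \cdot \frac{1}{10} = \frac{9}{10} \approx 0.9$)
$w{\left(K \right)} = \frac{27}{10} + \frac{9 K}{10}$ ($w{\left(K \right)} = \frac{9 \left(K + 3\right)}{10} = \frac{9 \left(3 + K\right)}{10} = \frac{27}{10} + \frac{9 K}{10}$)
$w{\left(\left(-5\right) \left(-2\right) \right)} \left(-133\right) + z = \left(\frac{27}{10} + \frac{9 \left(\left(-5\right) \left(-2\right)\right)}{10}\right) \left(-133\right) + 16 = \left(\frac{27}{10} + \frac{9}{10} \cdot 10\right) \left(-133\right) + 16 = \left(\frac{27}{10} + 9\right) \left(-133\right) + 16 = \frac{117}{10} \left(-133\right) + 16 = - \frac{15561}{10} + 16 = - \frac{15401}{10}$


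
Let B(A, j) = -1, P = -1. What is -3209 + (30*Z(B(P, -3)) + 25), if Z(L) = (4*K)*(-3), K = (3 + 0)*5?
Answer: -8584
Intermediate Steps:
K = 15 (K = 3*5 = 15)
Z(L) = -180 (Z(L) = (4*15)*(-3) = 60*(-3) = -180)
-3209 + (30*Z(B(P, -3)) + 25) = -3209 + (30*(-180) + 25) = -3209 + (-5400 + 25) = -3209 - 5375 = -8584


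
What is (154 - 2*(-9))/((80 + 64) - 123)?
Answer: 172/21 ≈ 8.1905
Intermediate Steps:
(154 - 2*(-9))/((80 + 64) - 123) = (154 + 18)/(144 - 123) = 172/21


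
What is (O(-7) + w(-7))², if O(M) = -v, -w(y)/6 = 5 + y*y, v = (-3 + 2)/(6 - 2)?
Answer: 1677025/16 ≈ 1.0481e+5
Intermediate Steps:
v = -¼ (v = -1/4 = -1*¼ = -¼ ≈ -0.25000)
w(y) = -30 - 6*y² (w(y) = -6*(5 + y*y) = -6*(5 + y²) = -30 - 6*y²)
O(M) = ¼ (O(M) = -1*(-¼) = ¼)
(O(-7) + w(-7))² = (¼ + (-30 - 6*(-7)²))² = (¼ + (-30 - 6*49))² = (¼ + (-30 - 294))² = (¼ - 324)² = (-1295/4)² = 1677025/16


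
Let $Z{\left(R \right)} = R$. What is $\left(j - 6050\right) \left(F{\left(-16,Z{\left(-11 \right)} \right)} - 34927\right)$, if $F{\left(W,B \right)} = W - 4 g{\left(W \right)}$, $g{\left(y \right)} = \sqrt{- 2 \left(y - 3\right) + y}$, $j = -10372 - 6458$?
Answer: $799495840 + 91520 \sqrt{22} \approx 7.9993 \cdot 10^{8}$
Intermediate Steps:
$j = -16830$
$g{\left(y \right)} = \sqrt{6 - y}$ ($g{\left(y \right)} = \sqrt{- 2 \left(-3 + y\right) + y} = \sqrt{\left(6 - 2 y\right) + y} = \sqrt{6 - y}$)
$F{\left(W,B \right)} = W - 4 \sqrt{6 - W}$
$\left(j - 6050\right) \left(F{\left(-16,Z{\left(-11 \right)} \right)} - 34927\right) = \left(-16830 - 6050\right) \left(\left(-16 - 4 \sqrt{6 - -16}\right) - 34927\right) = - 22880 \left(\left(-16 - 4 \sqrt{6 + 16}\right) - 34927\right) = - 22880 \left(\left(-16 - 4 \sqrt{22}\right) - 34927\right) = - 22880 \left(-34943 - 4 \sqrt{22}\right) = 799495840 + 91520 \sqrt{22}$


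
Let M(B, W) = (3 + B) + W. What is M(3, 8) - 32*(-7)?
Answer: 238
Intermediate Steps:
M(B, W) = 3 + B + W
M(3, 8) - 32*(-7) = (3 + 3 + 8) - 32*(-7) = 14 + 224 = 238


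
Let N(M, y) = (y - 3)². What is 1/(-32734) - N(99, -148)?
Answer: -746367935/32734 ≈ -22801.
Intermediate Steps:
N(M, y) = (-3 + y)²
1/(-32734) - N(99, -148) = 1/(-32734) - (-3 - 148)² = -1/32734 - 1*(-151)² = -1/32734 - 1*22801 = -1/32734 - 22801 = -746367935/32734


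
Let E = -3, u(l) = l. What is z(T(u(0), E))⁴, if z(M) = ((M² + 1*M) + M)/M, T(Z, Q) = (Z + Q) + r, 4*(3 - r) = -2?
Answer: 625/16 ≈ 39.063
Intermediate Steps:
r = 7/2 (r = 3 - ¼*(-2) = 3 + ½ = 7/2 ≈ 3.5000)
T(Z, Q) = 7/2 + Q + Z (T(Z, Q) = (Z + Q) + 7/2 = (Q + Z) + 7/2 = 7/2 + Q + Z)
z(M) = (M² + 2*M)/M (z(M) = ((M² + M) + M)/M = ((M + M²) + M)/M = (M² + 2*M)/M)
z(T(u(0), E))⁴ = (2 + (7/2 - 3 + 0))⁴ = (2 + ½)⁴ = (5/2)⁴ = 625/16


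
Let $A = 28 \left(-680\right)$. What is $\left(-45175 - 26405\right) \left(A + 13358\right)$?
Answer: $406717560$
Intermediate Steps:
$A = -19040$
$\left(-45175 - 26405\right) \left(A + 13358\right) = \left(-45175 - 26405\right) \left(-19040 + 13358\right) = \left(-71580\right) \left(-5682\right) = 406717560$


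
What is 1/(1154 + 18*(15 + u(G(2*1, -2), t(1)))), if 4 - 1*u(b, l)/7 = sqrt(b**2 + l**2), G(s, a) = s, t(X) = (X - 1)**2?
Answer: 1/1676 ≈ 0.00059666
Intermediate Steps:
t(X) = (-1 + X)**2
u(b, l) = 28 - 7*sqrt(b**2 + l**2)
1/(1154 + 18*(15 + u(G(2*1, -2), t(1)))) = 1/(1154 + 18*(15 + (28 - 7*sqrt((2*1)**2 + ((-1 + 1)**2)**2)))) = 1/(1154 + 18*(15 + (28 - 7*sqrt(2**2 + (0**2)**2)))) = 1/(1154 + 18*(15 + (28 - 7*sqrt(4 + 0**2)))) = 1/(1154 + 18*(15 + (28 - 7*sqrt(4 + 0)))) = 1/(1154 + 18*(15 + (28 - 7*sqrt(4)))) = 1/(1154 + 18*(15 + (28 - 7*2))) = 1/(1154 + 18*(15 + (28 - 14))) = 1/(1154 + 18*(15 + 14)) = 1/(1154 + 18*29) = 1/(1154 + 522) = 1/1676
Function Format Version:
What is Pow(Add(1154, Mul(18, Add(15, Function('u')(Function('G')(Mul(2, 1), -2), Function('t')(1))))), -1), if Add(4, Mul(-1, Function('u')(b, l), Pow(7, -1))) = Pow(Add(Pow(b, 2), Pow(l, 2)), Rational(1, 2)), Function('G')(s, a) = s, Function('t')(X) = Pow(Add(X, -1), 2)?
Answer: Rational(1, 1676) ≈ 0.00059666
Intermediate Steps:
Function('t')(X) = Pow(Add(-1, X), 2)
Function('u')(b, l) = Add(28, Mul(-7, Pow(Add(Pow(b, 2), Pow(l, 2)), Rational(1, 2))))
Pow(Add(1154, Mul(18, Add(15, Function('u')(Function('G')(Mul(2, 1), -2), Function('t')(1))))), -1) = Pow(Add(1154, Mul(18, Add(15, Add(28, Mul(-7, Pow(Add(Pow(Mul(2, 1), 2), Pow(Pow(Add(-1, 1), 2), 2)), Rational(1, 2))))))), -1) = Pow(Add(1154, Mul(18, Add(15, Add(28, Mul(-7, Pow(Add(Pow(2, 2), Pow(Pow(0, 2), 2)), Rational(1, 2))))))), -1) = Pow(Add(1154, Mul(18, Add(15, Add(28, Mul(-7, Pow(Add(4, Pow(0, 2)), Rational(1, 2))))))), -1) = Pow(Add(1154, Mul(18, Add(15, Add(28, Mul(-7, Pow(Add(4, 0), Rational(1, 2))))))), -1) = Pow(Add(1154, Mul(18, Add(15, Add(28, Mul(-7, Pow(4, Rational(1, 2))))))), -1) = Pow(Add(1154, Mul(18, Add(15, Add(28, Mul(-7, 2))))), -1) = Pow(Add(1154, Mul(18, Add(15, Add(28, -14)))), -1) = Pow(Add(1154, Mul(18, Add(15, 14))), -1) = Pow(Add(1154, Mul(18, 29)), -1) = Pow(Add(1154, 522), -1) = Pow(1676, -1) = Rational(1, 1676)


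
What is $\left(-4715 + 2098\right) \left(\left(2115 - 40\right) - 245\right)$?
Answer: $-4789110$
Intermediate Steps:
$\left(-4715 + 2098\right) \left(\left(2115 - 40\right) - 245\right) = - 2617 \left(2075 - 245\right) = \left(-2617\right) 1830 = -4789110$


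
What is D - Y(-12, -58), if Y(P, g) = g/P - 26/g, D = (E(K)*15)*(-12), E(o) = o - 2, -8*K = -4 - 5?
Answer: 13243/87 ≈ 152.22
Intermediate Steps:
K = 9/8 (K = -(-4 - 5)/8 = -⅛*(-9) = 9/8 ≈ 1.1250)
E(o) = -2 + o
D = 315/2 (D = ((-2 + 9/8)*15)*(-12) = -7/8*15*(-12) = -105/8*(-12) = 315/2 ≈ 157.50)
Y(P, g) = -26/g + g/P
D - Y(-12, -58) = 315/2 - (-26/(-58) - 58/(-12)) = 315/2 - (-26*(-1/58) - 58*(-1/12)) = 315/2 - (13/29 + 29/6) = 315/2 - 1*919/174 = 315/2 - 919/174 = 13243/87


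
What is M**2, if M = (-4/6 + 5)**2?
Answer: 28561/81 ≈ 352.60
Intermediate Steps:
M = 169/9 (M = (-4*1/6 + 5)**2 = (-2/3 + 5)**2 = (13/3)**2 = 169/9 ≈ 18.778)
M**2 = (169/9)**2 = 28561/81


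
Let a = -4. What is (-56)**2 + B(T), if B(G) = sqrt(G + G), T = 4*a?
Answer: 3136 + 4*I*sqrt(2) ≈ 3136.0 + 5.6569*I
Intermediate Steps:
T = -16 (T = 4*(-4) = -16)
B(G) = sqrt(2)*sqrt(G) (B(G) = sqrt(2*G) = sqrt(2)*sqrt(G))
(-56)**2 + B(T) = (-56)**2 + sqrt(2)*sqrt(-16) = 3136 + sqrt(2)*(4*I) = 3136 + 4*I*sqrt(2)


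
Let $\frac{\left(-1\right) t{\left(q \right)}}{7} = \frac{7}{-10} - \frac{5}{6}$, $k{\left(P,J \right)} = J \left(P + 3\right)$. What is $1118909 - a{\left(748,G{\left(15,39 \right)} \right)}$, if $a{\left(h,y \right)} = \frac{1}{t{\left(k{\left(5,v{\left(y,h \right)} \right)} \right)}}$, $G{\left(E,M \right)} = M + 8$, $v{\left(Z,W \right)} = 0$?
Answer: $\frac{180144334}{161} \approx 1.1189 \cdot 10^{6}$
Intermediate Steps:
$k{\left(P,J \right)} = J \left(3 + P\right)$
$t{\left(q \right)} = \frac{161}{15}$ ($t{\left(q \right)} = - 7 \left(\frac{7}{-10} - \frac{5}{6}\right) = - 7 \left(7 \left(- \frac{1}{10}\right) - \frac{5}{6}\right) = - 7 \left(- \frac{7}{10} - \frac{5}{6}\right) = \left(-7\right) \left(- \frac{23}{15}\right) = \frac{161}{15}$)
$G{\left(E,M \right)} = 8 + M$
$a{\left(h,y \right)} = \frac{15}{161}$ ($a{\left(h,y \right)} = \frac{1}{\frac{161}{15}} = \frac{15}{161}$)
$1118909 - a{\left(748,G{\left(15,39 \right)} \right)} = 1118909 - \frac{15}{161} = \frac{180144334}{161}$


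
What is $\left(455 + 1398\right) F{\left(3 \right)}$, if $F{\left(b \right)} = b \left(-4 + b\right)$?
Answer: $-5559$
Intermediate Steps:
$\left(455 + 1398\right) F{\left(3 \right)} = \left(455 + 1398\right) 3 \left(-4 + 3\right) = 1853 \cdot 3 \left(-1\right) = 1853 \left(-3\right) = -5559$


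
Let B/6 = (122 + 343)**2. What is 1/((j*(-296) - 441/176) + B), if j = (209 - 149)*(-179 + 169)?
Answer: 176/259590759 ≈ 6.7799e-7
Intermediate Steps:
j = -600 (j = 60*(-10) = -600)
B = 1297350 (B = 6*(122 + 343)**2 = 6*465**2 = 6*216225 = 1297350)
1/((j*(-296) - 441/176) + B) = 1/((-600*(-296) - 441/176) + 1297350) = 1/((177600 - 441*1/176) + 1297350) = 1/((177600 - 441/176) + 1297350) = 1/(31257159/176 + 1297350) = 1/(259590759/176) = 176/259590759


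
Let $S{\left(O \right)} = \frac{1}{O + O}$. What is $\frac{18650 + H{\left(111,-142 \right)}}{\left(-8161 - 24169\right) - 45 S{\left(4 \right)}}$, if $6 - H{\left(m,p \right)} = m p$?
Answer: $- \frac{275344}{258685} \approx -1.0644$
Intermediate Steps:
$H{\left(m,p \right)} = 6 - m p$
$S{\left(O \right)} = \frac{1}{2 O}$
$\frac{18650 + H{\left(111,-142 \right)}}{\left(-8161 - 24169\right) - 45 S{\left(4 \right)}} = \frac{18650 - \left(-6 + 111 \left(-142\right)\right)}{\left(-8161 - 24169\right) - 45 \frac{1}{2 \cdot 4}} = \frac{18650 + \left(6 + 15762\right)}{\left(-8161 - 24169\right) - 45 \cdot \frac{1}{2} \cdot \frac{1}{4}} = \frac{18650 + 15768}{-32330 - \frac{45}{8}} = \frac{34418}{-32330 - \frac{45}{8}} = \frac{34418}{- \frac{258685}{8}} = 34418 \left(- \frac{8}{258685}\right) = - \frac{275344}{258685}$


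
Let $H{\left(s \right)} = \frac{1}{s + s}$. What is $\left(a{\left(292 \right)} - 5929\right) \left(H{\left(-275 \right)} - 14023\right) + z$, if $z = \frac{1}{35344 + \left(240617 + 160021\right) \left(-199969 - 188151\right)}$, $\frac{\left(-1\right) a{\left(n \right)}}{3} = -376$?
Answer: $\frac{2878879275538648161933}{42761285934400} \approx 6.7324 \cdot 10^{7}$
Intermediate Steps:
$a{\left(n \right)} = 1128$ ($a{\left(n \right)} = \left(-3\right) \left(-376\right) = 1128$)
$z = - \frac{1}{155495585216}$ ($z = \frac{1}{35344 + 400638 \left(-388120\right)} = \frac{1}{35344 - 155495620560} = \frac{1}{-155495585216} = - \frac{1}{155495585216} \approx -6.4311 \cdot 10^{-12}$)
$H{\left(s \right)} = \frac{1}{2 s}$
$\left(a{\left(292 \right)} - 5929\right) \left(H{\left(-275 \right)} - 14023\right) + z = \left(1128 - 5929\right) \left(\frac{1}{2 \left(-275\right)} - 14023\right) - \frac{1}{155495585216} = - 4801 \left(\frac{1}{2} \left(- \frac{1}{275}\right) - 14023\right) - \frac{1}{155495585216} = - 4801 \left(- \frac{1}{550} - 14023\right) - \frac{1}{155495585216} = \left(-4801\right) \left(- \frac{7712651}{550}\right) - \frac{1}{155495585216} = \frac{37028437451}{550} - \frac{1}{155495585216} = \frac{2878879275538648161933}{42761285934400}$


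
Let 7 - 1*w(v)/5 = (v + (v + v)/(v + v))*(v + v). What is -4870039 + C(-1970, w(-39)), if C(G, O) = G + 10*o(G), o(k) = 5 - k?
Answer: -4852259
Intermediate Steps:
w(v) = 35 - 10*v*(1 + v) (w(v) = 35 - 5*(v + (v + v)/(v + v))*(v + v) = 35 - 5*(v + (2*v)/((2*v)))*2*v = 35 - 5*(v + (2*v)*(1/(2*v)))*2*v = 35 - 5*(v + 1)*2*v = 35 - 5*(1 + v)*2*v = 35 - 10*v*(1 + v))
C(G, O) = 50 - 9*G (C(G, O) = G + 10*(5 - G) = G + (50 - 10*G) = 50 - 9*G)
-4870039 + C(-1970, w(-39)) = -4870039 + (50 - 9*(-1970)) = -4870039 + (50 + 17730) = -4870039 + 17780 = -4852259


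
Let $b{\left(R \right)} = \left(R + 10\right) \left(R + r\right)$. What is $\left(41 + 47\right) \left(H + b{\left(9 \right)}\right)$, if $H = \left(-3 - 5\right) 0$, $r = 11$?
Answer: $33440$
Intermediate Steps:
$b{\left(R \right)} = \left(10 + R\right) \left(11 + R\right)$ ($b{\left(R \right)} = \left(R + 10\right) \left(R + 11\right) = \left(10 + R\right) \left(11 + R\right)$)
$H = 0$ ($H = \left(-8\right) 0 = 0$)
$\left(41 + 47\right) \left(H + b{\left(9 \right)}\right) = \left(41 + 47\right) \left(0 + \left(110 + 9^{2} + 21 \cdot 9\right)\right) = 88 \left(0 + \left(110 + 81 + 189\right)\right) = 88 \left(0 + 380\right) = 88 \cdot 380 = 33440$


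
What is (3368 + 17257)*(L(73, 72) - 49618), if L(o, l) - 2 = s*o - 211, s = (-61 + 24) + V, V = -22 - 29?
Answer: -1160176875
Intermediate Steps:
V = -51
s = -88 (s = (-61 + 24) - 51 = -37 - 51 = -88)
L(o, l) = -209 - 88*o (L(o, l) = 2 + (-88*o - 211) = 2 + (-211 - 88*o) = -209 - 88*o)
(3368 + 17257)*(L(73, 72) - 49618) = (3368 + 17257)*((-209 - 88*73) - 49618) = 20625*((-209 - 6424) - 49618) = 20625*(-6633 - 49618) = 20625*(-56251) = -1160176875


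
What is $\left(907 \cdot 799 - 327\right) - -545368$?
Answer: $1269734$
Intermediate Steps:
$\left(907 \cdot 799 - 327\right) - -545368 = \left(724693 - 327\right) + 545368 = 724366 + 545368 = 1269734$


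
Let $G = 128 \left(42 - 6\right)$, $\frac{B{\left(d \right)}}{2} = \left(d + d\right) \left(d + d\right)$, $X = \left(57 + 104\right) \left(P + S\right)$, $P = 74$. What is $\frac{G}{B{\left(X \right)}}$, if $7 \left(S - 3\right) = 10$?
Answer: $\frac{64}{17715681} \approx 3.6126 \cdot 10^{-6}$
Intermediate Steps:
$S = \frac{31}{7}$ ($S = 3 + \frac{1}{7} \cdot 10 = 3 + \frac{10}{7} = \frac{31}{7} \approx 4.4286$)
$X = 12627$ ($X = \left(57 + 104\right) \left(74 + \frac{31}{7}\right) = 161 \cdot \frac{549}{7} = 12627$)
$B{\left(d \right)} = 8 d^{2}$ ($B{\left(d \right)} = 2 \left(d + d\right) \left(d + d\right) = 2 \cdot 2 d 2 d = 2 \cdot 4 d^{2} = 8 d^{2}$)
$G = 4608$ ($G = 128 \cdot 36 = 4608$)
$\frac{G}{B{\left(X \right)}} = \frac{4608}{8 \cdot 12627^{2}} = \frac{4608}{8 \cdot 159441129} = \frac{4608}{1275529032} = 4608 \cdot \frac{1}{1275529032} = \frac{64}{17715681}$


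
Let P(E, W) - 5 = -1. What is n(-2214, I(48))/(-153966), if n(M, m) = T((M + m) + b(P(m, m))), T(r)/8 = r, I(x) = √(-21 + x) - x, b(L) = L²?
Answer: 8984/76983 - 4*√3/25661 ≈ 0.11643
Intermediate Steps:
P(E, W) = 4 (P(E, W) = 5 - 1 = 4)
T(r) = 8*r
n(M, m) = 128 + 8*M + 8*m (n(M, m) = 8*((M + m) + 4²) = 8*((M + m) + 16) = 8*(16 + M + m) = 128 + 8*M + 8*m)
n(-2214, I(48))/(-153966) = (128 + 8*(-2214) + 8*(√(-21 + 48) - 1*48))/(-153966) = (128 - 17712 + 8*(√27 - 48))*(-1/153966) = (128 - 17712 + 8*(3*√3 - 48))*(-1/153966) = (128 - 17712 + 8*(-48 + 3*√3))*(-1/153966) = (128 - 17712 + (-384 + 24*√3))*(-1/153966) = (-17968 + 24*√3)*(-1/153966) = 8984/76983 - 4*√3/25661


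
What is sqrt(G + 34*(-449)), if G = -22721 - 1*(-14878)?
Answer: I*sqrt(23109) ≈ 152.02*I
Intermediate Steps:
G = -7843 (G = -22721 + 14878 = -7843)
sqrt(G + 34*(-449)) = sqrt(-7843 + 34*(-449)) = sqrt(-7843 - 15266) = sqrt(-23109) = I*sqrt(23109)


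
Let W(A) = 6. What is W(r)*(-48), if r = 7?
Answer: -288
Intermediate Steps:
W(r)*(-48) = 6*(-48) = -288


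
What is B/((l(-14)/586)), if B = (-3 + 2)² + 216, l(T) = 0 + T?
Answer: -9083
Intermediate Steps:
l(T) = T
B = 217 (B = (-1)² + 216 = 1 + 216 = 217)
B/((l(-14)/586)) = 217/((-14/586)) = 217/((-14*1/586)) = 217/(-7/293) = 217*(-293/7) = -9083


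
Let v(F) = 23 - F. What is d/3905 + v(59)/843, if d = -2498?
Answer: -748798/1097305 ≈ -0.68240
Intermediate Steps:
d/3905 + v(59)/843 = -2498/3905 + (23 - 1*59)/843 = -2498*1/3905 + (23 - 59)*(1/843) = -2498/3905 - 36*1/843 = -2498/3905 - 12/281 = -748798/1097305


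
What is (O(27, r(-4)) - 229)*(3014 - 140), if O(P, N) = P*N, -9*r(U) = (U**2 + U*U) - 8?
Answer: -865074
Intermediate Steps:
r(U) = 8/9 - 2*U**2/9 (r(U) = -((U**2 + U*U) - 8)/9 = -((U**2 + U**2) - 8)/9 = -(2*U**2 - 8)/9 = -(-8 + 2*U**2)/9 = 8/9 - 2*U**2/9)
O(P, N) = N*P
(O(27, r(-4)) - 229)*(3014 - 140) = ((8/9 - 2/9*(-4)**2)*27 - 229)*(3014 - 140) = ((8/9 - 2/9*16)*27 - 229)*2874 = ((8/9 - 32/9)*27 - 229)*2874 = (-8/3*27 - 229)*2874 = (-72 - 229)*2874 = -301*2874 = -865074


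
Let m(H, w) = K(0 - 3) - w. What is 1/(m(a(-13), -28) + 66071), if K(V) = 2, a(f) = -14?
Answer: 1/66101 ≈ 1.5128e-5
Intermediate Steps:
m(H, w) = 2 - w
1/(m(a(-13), -28) + 66071) = 1/((2 - 1*(-28)) + 66071) = 1/((2 + 28) + 66071) = 1/(30 + 66071) = 1/66101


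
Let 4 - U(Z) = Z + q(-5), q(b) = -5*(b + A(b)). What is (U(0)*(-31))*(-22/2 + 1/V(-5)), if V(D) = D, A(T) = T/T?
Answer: -27776/5 ≈ -5555.2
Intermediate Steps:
A(T) = 1
q(b) = -5 - 5*b (q(b) = -5*(b + 1) = -5*(1 + b) = -5 - 5*b)
U(Z) = -16 - Z (U(Z) = 4 - (Z + (-5 - 5*(-5))) = 4 - (Z + (-5 + 25)) = 4 - (Z + 20) = 4 - (20 + Z) = 4 + (-20 - Z) = -16 - Z)
(U(0)*(-31))*(-22/2 + 1/V(-5)) = ((-16 - 1*0)*(-31))*(-22/2 + 1/(-5)) = ((-16 + 0)*(-31))*(-22*1/2 + 1*(-1/5)) = (-16*(-31))*(-11 - 1/5) = 496*(-56/5) = -27776/5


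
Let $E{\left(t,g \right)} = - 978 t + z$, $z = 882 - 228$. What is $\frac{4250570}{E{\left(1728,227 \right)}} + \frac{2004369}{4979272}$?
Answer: $- \frac{1777870350227}{841163356776} \approx -2.1136$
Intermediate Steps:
$z = 654$ ($z = 882 - 228 = 654$)
$E{\left(t,g \right)} = 654 - 978 t$ ($E{\left(t,g \right)} = - 978 t + 654 = 654 - 978 t$)
$\frac{4250570}{E{\left(1728,227 \right)}} + \frac{2004369}{4979272} = \frac{4250570}{654 - 1689984} + \frac{2004369}{4979272} = \frac{4250570}{654 - 1689984} + 2004369 \cdot \frac{1}{4979272} = \frac{4250570}{-1689330} + \frac{2004369}{4979272} = 4250570 \left(- \frac{1}{1689330}\right) + \frac{2004369}{4979272} = - \frac{425057}{168933} + \frac{2004369}{4979272} = - \frac{1777870350227}{841163356776}$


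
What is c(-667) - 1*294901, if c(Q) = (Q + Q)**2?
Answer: 1484655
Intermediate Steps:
c(Q) = 4*Q**2 (c(Q) = (2*Q)**2 = 4*Q**2)
c(-667) - 1*294901 = 4*(-667)**2 - 1*294901 = 4*444889 - 294901 = 1779556 - 294901 = 1484655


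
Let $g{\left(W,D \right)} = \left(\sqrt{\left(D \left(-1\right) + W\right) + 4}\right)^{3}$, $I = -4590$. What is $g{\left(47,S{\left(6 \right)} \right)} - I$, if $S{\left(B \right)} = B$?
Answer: $4590 + 135 \sqrt{5} \approx 4891.9$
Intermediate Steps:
$g{\left(W,D \right)} = \left(4 + W - D\right)^{\frac{3}{2}}$ ($g{\left(W,D \right)} = \left(\sqrt{\left(- D + W\right) + 4}\right)^{3} = \left(\sqrt{\left(W - D\right) + 4}\right)^{3} = \left(\sqrt{4 + W - D}\right)^{3} = \left(4 + W - D\right)^{\frac{3}{2}}$)
$g{\left(47,S{\left(6 \right)} \right)} - I = \left(4 + 47 - 6\right)^{\frac{3}{2}} - -4590 = \left(4 + 47 - 6\right)^{\frac{3}{2}} + 4590 = 45^{\frac{3}{2}} + 4590 = 135 \sqrt{5} + 4590 = 4590 + 135 \sqrt{5}$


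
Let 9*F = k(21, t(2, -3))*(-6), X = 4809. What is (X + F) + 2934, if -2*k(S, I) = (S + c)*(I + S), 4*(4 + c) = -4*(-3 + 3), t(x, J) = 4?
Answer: 23654/3 ≈ 7884.7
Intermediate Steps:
c = -4 (c = -4 + (-4*(-3 + 3))/4 = -4 + (-4*0)/4 = -4 + (¼)*0 = -4 + 0 = -4)
k(S, I) = -(-4 + S)*(I + S)/2 (k(S, I) = -(S - 4)*(I + S)/2 = -(-4 + S)*(I + S)/2)
F = 425/3 (F = ((2*4 + 2*21 - ½*21² - ½*4*21)*(-6))/9 = ((8 + 42 - ½*441 - 42)*(-6))/9 = ((8 + 42 - 441/2 - 42)*(-6))/9 = (-425/2*(-6))/9 = (⅑)*1275 = 425/3 ≈ 141.67)
(X + F) + 2934 = (4809 + 425/3) + 2934 = 14852/3 + 2934 = 23654/3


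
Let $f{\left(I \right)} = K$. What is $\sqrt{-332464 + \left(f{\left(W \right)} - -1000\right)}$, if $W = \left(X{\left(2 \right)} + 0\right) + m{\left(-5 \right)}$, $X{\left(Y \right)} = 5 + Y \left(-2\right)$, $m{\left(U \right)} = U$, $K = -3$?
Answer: $i \sqrt{331467} \approx 575.73 i$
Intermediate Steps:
$X{\left(Y \right)} = 5 - 2 Y$
$W = -4$ ($W = \left(\left(5 - 4\right) + 0\right) - 5 = \left(1 + 0\right) - 5 = 1 - 5 = -4$)
$f{\left(I \right)} = -3$
$\sqrt{-332464 + \left(f{\left(W \right)} - -1000\right)} = \sqrt{-332464 - -997} = \sqrt{-332464 + \left(-3 + 1000\right)} = \sqrt{-332464 + 997} = \sqrt{-331467} = i \sqrt{331467}$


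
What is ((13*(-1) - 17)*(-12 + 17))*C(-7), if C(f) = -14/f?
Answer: -300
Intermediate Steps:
((13*(-1) - 17)*(-12 + 17))*C(-7) = ((13*(-1) - 17)*(-12 + 17))*(-14/(-7)) = ((-13 - 17)*5)*(-14*(-⅐)) = -30*5*2 = -150*2 = -300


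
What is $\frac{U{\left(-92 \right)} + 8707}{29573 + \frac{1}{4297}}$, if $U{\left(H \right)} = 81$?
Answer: $\frac{1452386}{4887507} \approx 0.29716$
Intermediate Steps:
$\frac{U{\left(-92 \right)} + 8707}{29573 + \frac{1}{4297}} = \frac{81 + 8707}{29573 + \frac{1}{4297}} = \frac{8788}{29573 + \frac{1}{4297}} = \frac{8788}{\frac{127075182}{4297}} = 8788 \cdot \frac{4297}{127075182} = \frac{1452386}{4887507}$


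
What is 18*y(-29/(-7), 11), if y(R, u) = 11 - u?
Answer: 0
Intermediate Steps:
18*y(-29/(-7), 11) = 18*(11 - 1*11) = 18*(11 - 11) = 18*0 = 0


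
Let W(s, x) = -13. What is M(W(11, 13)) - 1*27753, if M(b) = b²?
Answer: -27584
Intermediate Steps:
M(W(11, 13)) - 1*27753 = (-13)² - 1*27753 = 169 - 27753 = -27584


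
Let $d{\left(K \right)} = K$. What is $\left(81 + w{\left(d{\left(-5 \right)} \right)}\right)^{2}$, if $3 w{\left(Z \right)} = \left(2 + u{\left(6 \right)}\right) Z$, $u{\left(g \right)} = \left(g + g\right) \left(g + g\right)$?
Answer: $\frac{237169}{9} \approx 26352.0$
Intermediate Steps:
$u{\left(g \right)} = 4 g^{2}$ ($u{\left(g \right)} = 2 g 2 g = 4 g^{2}$)
$w{\left(Z \right)} = \frac{146 Z}{3}$ ($w{\left(Z \right)} = \frac{\left(2 + 4 \cdot 6^{2}\right) Z}{3} = \frac{\left(2 + 4 \cdot 36\right) Z}{3} = \frac{\left(2 + 144\right) Z}{3} = \frac{146 Z}{3}$)
$\left(81 + w{\left(d{\left(-5 \right)} \right)}\right)^{2} = \left(81 + \frac{146}{3} \left(-5\right)\right)^{2} = \left(81 - \frac{730}{3}\right)^{2} = \left(- \frac{487}{3}\right)^{2} = \frac{237169}{9}$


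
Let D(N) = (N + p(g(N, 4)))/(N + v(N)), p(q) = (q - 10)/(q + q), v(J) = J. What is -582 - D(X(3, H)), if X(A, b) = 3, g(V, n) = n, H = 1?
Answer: -4659/8 ≈ -582.38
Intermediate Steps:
p(q) = (-10 + q)/(2*q) (p(q) = (-10 + q)/((2*q)) = (-10 + q)*(1/(2*q)) = (-10 + q)/(2*q))
D(N) = (-3/4 + N)/(2*N) (D(N) = (N + (1/2)*(-10 + 4)/4)/(N + N) = (N + (1/2)*(1/4)*(-6))/((2*N)) = (N - 3/4)*(1/(2*N)) = (-3/4 + N)*(1/(2*N)) = (-3/4 + N)/(2*N))
-582 - D(X(3, H)) = -582 - (-3 + 4*3)/(8*3) = -582 - (-3 + 12)/(8*3) = -582 - 9/(8*3) = -582 - 1*3/8 = -582 - 3/8 = -4659/8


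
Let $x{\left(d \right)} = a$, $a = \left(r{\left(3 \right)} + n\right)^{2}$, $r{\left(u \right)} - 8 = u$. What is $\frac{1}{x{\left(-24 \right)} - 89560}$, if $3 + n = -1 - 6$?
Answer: $- \frac{1}{89559} \approx -1.1166 \cdot 10^{-5}$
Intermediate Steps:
$r{\left(u \right)} = 8 + u$
$n = -10$ ($n = -3 - 7 = -10$)
$a = 1$ ($a = \left(\left(8 + 3\right) - 10\right)^{2} = \left(11 - 10\right)^{2} = 1^{2} = 1$)
$x{\left(d \right)} = 1$
$\frac{1}{x{\left(-24 \right)} - 89560} = \frac{1}{1 - 89560} = \frac{1}{-89559} = - \frac{1}{89559}$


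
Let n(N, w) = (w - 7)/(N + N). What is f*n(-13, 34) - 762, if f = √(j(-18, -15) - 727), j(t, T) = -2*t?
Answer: -762 - 27*I*√691/26 ≈ -762.0 - 27.298*I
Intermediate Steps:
n(N, w) = (-7 + w)/(2*N) (n(N, w) = (-7 + w)/((2*N)) = (-7 + w)*(1/(2*N)) = (-7 + w)/(2*N))
f = I*√691 (f = √(-2*(-18) - 727) = √(36 - 727) = √(-691) = I*√691 ≈ 26.287*I)
f*n(-13, 34) - 762 = (I*√691)*((½)*(-7 + 34)/(-13)) - 762 = (I*√691)*((½)*(-1/13)*27) - 762 = (I*√691)*(-27/26) - 762 = -27*I*√691/26 - 762 = -762 - 27*I*√691/26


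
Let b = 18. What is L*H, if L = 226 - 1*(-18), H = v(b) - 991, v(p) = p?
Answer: -237412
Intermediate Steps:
H = -973 (H = 18 - 991 = -973)
L = 244 (L = 226 + 18 = 244)
L*H = 244*(-973) = -237412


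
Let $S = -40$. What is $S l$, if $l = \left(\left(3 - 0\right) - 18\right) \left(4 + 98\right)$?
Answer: $61200$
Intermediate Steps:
$l = -1530$ ($l = \left(\left(3 + 0\right) - 18\right) 102 = \left(3 - 18\right) 102 = \left(-15\right) 102 = -1530$)
$S l = \left(-40\right) \left(-1530\right) = 61200$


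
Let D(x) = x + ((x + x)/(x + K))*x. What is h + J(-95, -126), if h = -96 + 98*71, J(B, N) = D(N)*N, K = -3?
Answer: 2311318/43 ≈ 53752.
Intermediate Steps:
D(x) = x + 2*x²/(-3 + x) (D(x) = x + ((x + x)/(x - 3))*x = x + ((2*x)/(-3 + x))*x = x + (2*x/(-3 + x))*x = x + 2*x²/(-3 + x))
J(B, N) = 3*N²*(-1 + N)/(-3 + N) (J(B, N) = (3*N*(-1 + N)/(-3 + N))*N = 3*N²*(-1 + N)/(-3 + N))
h = 6862 (h = -96 + 6958 = 6862)
h + J(-95, -126) = 6862 + 3*(-126)²*(-1 - 126)/(-3 - 126) = 6862 + 3*15876*(-127)/(-129) = 6862 + 3*15876*(-1/129)*(-127) = 6862 + 2016252/43 = 2311318/43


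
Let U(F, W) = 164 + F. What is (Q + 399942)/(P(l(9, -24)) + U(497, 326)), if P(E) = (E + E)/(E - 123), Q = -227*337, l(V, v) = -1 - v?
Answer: 16172150/33027 ≈ 489.66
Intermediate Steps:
Q = -76499
P(E) = 2*E/(-123 + E) (P(E) = (2*E)/(-123 + E) = 2*E/(-123 + E))
(Q + 399942)/(P(l(9, -24)) + U(497, 326)) = (-76499 + 399942)/(2*(-1 - 1*(-24))/(-123 + (-1 - 1*(-24))) + (164 + 497)) = 323443/(2*(-1 + 24)/(-123 + (-1 + 24)) + 661) = 323443/(2*23/(-123 + 23) + 661) = 323443/(2*23/(-100) + 661) = 323443/(2*23*(-1/100) + 661) = 323443/(-23/50 + 661) = 323443/(33027/50) = 323443*(50/33027) = 16172150/33027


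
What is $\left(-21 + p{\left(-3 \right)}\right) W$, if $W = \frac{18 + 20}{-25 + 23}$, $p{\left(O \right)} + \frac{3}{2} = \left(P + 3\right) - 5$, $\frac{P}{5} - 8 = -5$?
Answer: $\frac{361}{2} \approx 180.5$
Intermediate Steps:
$P = 15$ ($P = 40 + 5 \left(-5\right) = 40 - 25 = 15$)
$p{\left(O \right)} = \frac{23}{2}$ ($p{\left(O \right)} = - \frac{3}{2} + \left(\left(15 + 3\right) - 5\right) = - \frac{3}{2} + \left(18 - 5\right) = - \frac{3}{2} + 13 = \frac{23}{2}$)
$W = -19$ ($W = \frac{38}{-2} = 38 \left(- \frac{1}{2}\right) = -19$)
$\left(-21 + p{\left(-3 \right)}\right) W = \left(-21 + \frac{23}{2}\right) \left(-19\right) = \left(- \frac{19}{2}\right) \left(-19\right) = \frac{361}{2}$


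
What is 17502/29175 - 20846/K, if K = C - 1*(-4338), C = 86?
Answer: -12636981/3073100 ≈ -4.1121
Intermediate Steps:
K = 4424 (K = 86 - 1*(-4338) = 86 + 4338 = 4424)
17502/29175 - 20846/K = 17502/29175 - 20846/4424 = 17502*(1/29175) - 20846*1/4424 = 5834/9725 - 1489/316 = -12636981/3073100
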